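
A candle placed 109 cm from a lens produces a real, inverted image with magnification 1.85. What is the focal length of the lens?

f = 70.8 cm (converging)

m = −d_i/d_o ⇒ d_i = −m·d_o = −(-1.85)·(109) = 201.7 cm.
1/f = 1/d_o + 1/d_i = 1/(109) + 1/(201.7) = 0.01413, so f = 70.8 cm.
Since f is positive, the lens is converging.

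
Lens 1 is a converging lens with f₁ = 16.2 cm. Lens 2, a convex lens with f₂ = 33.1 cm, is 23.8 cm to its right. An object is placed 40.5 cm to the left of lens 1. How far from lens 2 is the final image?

2.92 cm

Lens 1: 1/d_i1 = 1/f₁ − 1/d_o1 = 1/(16.2) − 1/(40.5) = 0.03704, so d_i1 = 27.00 cm.
The intermediate image is 27.00 cm to the right of lens 1, which lies 3.200 cm to the right of lens 2 — a virtual object — so d_o2 = −3.200 cm.
Lens 2: 1/d_i2 = 1/f₂ − 1/d_o2 = 1/(33.1) − 1/(-3.200) = 0.3427, so d_i2 = 2.92 cm.
The final image is real, 2.92 cm to the right of lens 2 (overall magnification ≈ -0.61).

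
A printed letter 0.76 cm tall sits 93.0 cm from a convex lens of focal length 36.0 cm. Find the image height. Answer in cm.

0.480 cm

1/d_i = 1/f − 1/d_o = 1/(36.00) − 1/(93.0) = 0.01703, so d_i = 58.74 cm.
m = −d_i/d_o = -0.6316.
|h_i| = |m|·h_o = 0.6316 × 0.76 = 0.480 cm. The image is real, inverted and reduced, on the far side of the lens.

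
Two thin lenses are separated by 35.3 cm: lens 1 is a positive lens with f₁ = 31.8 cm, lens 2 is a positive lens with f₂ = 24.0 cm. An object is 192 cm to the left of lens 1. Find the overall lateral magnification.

m = -0.178

Lens 1: 1/d_i1 = 1/(31.8) − 1/(192) = 0.02624, so d_i1 = 38.11 cm; m₁ = −d_i1/d_o1 = -0.1985.
d_o2 = 35.3 − (38.11) = -2.810 cm (virtual object).
Lens 2: 1/d_i2 = 1/(24.0) − 1/(-2.810) = 0.3975, so d_i2 = 2.515 cm; m₂ = −d_i2/d_o2 = +0.8952.
m = m₁·m₂ = (-0.1985)(+0.8952) = -0.178.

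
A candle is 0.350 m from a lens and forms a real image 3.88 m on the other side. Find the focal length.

Real image ⇒ d_i = +3.88 m.
1/f = 1/d_o + 1/d_i = 1/(0.350) + 1/(3.88) = 3.115, so f = 0.321 m.
Since f is positive, the lens is converging.

f = 0.321 m (converging)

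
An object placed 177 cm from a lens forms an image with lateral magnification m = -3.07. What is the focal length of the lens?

m = −d_i/d_o ⇒ d_i = −m·d_o = −(-3.07)·(177) = 543.4 cm.
1/f = 1/d_o + 1/d_i = 1/(177) + 1/(543.4) = 0.007490, so f = 134 cm.
Since f is positive, the lens is converging.

f = 134 cm (converging)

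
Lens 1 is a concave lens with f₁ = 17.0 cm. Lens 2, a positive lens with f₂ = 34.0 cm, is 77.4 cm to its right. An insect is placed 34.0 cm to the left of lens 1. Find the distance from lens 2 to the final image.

Lens 1 is diverging, so f₁ = −17.0 cm.
Lens 1: 1/d_i1 = 1/f₁ − 1/d_o1 = 1/(-17.0) − 1/(34.0) = -0.08824, so d_i1 = -11.33 cm.
The intermediate image is 11.33 cm to the left of lens 1 (virtual), which is 77.4 − (-11.33) = 88.73 cm to the left of lens 2, so d_o2 = +88.73 cm.
Lens 2: 1/d_i2 = 1/f₂ − 1/d_o2 = 1/(34.0) − 1/(88.73) = 0.01814, so d_i2 = 55.1 cm.
The final image is real, 55.1 cm to the right of lens 2 (overall magnification ≈ -0.21).

55.1 cm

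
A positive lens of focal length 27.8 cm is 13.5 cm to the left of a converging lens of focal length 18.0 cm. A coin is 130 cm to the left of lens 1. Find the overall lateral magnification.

Lens 1: 1/d_i1 = 1/(27.8) − 1/(130) = 0.02828, so d_i1 = 35.36 cm; m₁ = −d_i1/d_o1 = -0.2720.
d_o2 = 13.5 − (35.36) = -21.86 cm (virtual object).
Lens 2: 1/d_i2 = 1/(18.0) − 1/(-21.86) = 0.1013, so d_i2 = 9.872 cm; m₂ = −d_i2/d_o2 = +0.4516.
m = m₁·m₂ = (-0.2720)(+0.4516) = -0.123.

m = -0.123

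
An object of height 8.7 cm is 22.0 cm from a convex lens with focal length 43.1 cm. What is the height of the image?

1/d_i = 1/f − 1/d_o = 1/(43.10) − 1/(22.0) = -0.02225, so d_i = -44.94 cm.
m = −d_i/d_o = +2.043.
|h_i| = |m|·h_o = 2.043 × 8.7 = 17.8 cm. The image is virtual, upright and enlarged, on the same side as the object.

17.8 cm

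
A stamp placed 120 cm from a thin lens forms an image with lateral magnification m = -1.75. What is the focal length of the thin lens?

m = −d_i/d_o ⇒ d_i = −m·d_o = −(-1.75)·(120) = 210.0 cm.
1/f = 1/d_o + 1/d_i = 1/(120) + 1/(210.0) = 0.01310, so f = 76.4 cm.
Since f is positive, the thin lens is converging.

f = 76.4 cm (converging)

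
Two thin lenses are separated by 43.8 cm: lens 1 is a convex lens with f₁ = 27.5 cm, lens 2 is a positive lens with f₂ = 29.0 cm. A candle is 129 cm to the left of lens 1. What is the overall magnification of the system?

m = -0.390

Lens 1: 1/d_i1 = 1/(27.5) − 1/(129) = 0.02861, so d_i1 = 34.95 cm; m₁ = −d_i1/d_o1 = -0.2709.
d_o2 = 43.8 − (34.95) = 8.850 cm.
Lens 2: 1/d_i2 = 1/(29.0) − 1/(8.850) = -0.07851, so d_i2 = -12.74 cm; m₂ = −d_i2/d_o2 = +1.439.
m = m₁·m₂ = (-0.2709)(+1.439) = -0.390.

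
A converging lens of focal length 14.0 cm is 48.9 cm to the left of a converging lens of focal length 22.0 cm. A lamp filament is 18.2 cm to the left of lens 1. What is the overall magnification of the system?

m = -2.17

Lens 1: 1/d_i1 = 1/(14.0) − 1/(18.2) = 0.01648, so d_i1 = 60.67 cm; m₁ = −d_i1/d_o1 = -3.334.
d_o2 = 48.9 − (60.67) = -11.77 cm (virtual object).
Lens 2: 1/d_i2 = 1/(22.0) − 1/(-11.77) = 0.1304, so d_i2 = 7.668 cm; m₂ = −d_i2/d_o2 = +0.6515.
m = m₁·m₂ = (-3.334)(+0.6515) = -2.17.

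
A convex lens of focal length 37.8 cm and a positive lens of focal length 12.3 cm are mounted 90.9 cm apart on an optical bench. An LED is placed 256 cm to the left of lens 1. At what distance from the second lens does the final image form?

Lens 1: 1/d_i1 = 1/f₁ − 1/d_o1 = 1/(37.8) − 1/(256) = 0.02255, so d_i1 = 44.35 cm.
The intermediate image is 44.35 cm to the right of lens 1, which is 90.9 − (44.35) = 46.55 cm to the left of lens 2, so d_o2 = +46.55 cm.
Lens 2: 1/d_i2 = 1/f₂ − 1/d_o2 = 1/(12.3) − 1/(46.55) = 0.05982, so d_i2 = 16.7 cm.
The final image is real, 16.7 cm to the right of lens 2 (overall magnification ≈ 0.062).

16.7 cm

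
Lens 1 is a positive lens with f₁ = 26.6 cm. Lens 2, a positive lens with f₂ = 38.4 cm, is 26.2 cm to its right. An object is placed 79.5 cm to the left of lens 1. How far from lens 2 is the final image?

10.1 cm

Lens 1: 1/d_i1 = 1/f₁ − 1/d_o1 = 1/(26.6) − 1/(79.5) = 0.02502, so d_i1 = 39.98 cm.
The intermediate image is 39.98 cm to the right of lens 1, which lies 13.78 cm to the right of lens 2 — a virtual object — so d_o2 = −13.78 cm.
Lens 2: 1/d_i2 = 1/f₂ − 1/d_o2 = 1/(38.4) − 1/(-13.78) = 0.09861, so d_i2 = 10.1 cm.
The final image is real, 10.1 cm to the right of lens 2 (overall magnification ≈ -0.37).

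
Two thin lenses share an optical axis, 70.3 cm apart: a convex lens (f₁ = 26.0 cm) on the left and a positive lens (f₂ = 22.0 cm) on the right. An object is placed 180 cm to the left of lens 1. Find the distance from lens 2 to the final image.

Lens 1: 1/d_i1 = 1/f₁ − 1/d_o1 = 1/(26.0) − 1/(180) = 0.03291, so d_i1 = 30.39 cm.
The intermediate image is 30.39 cm to the right of lens 1, which is 70.3 − (30.39) = 39.91 cm to the left of lens 2, so d_o2 = +39.91 cm.
Lens 2: 1/d_i2 = 1/f₂ − 1/d_o2 = 1/(22.0) − 1/(39.91) = 0.02040, so d_i2 = 49.0 cm.
The final image is real, 49.0 cm to the right of lens 2 (overall magnification ≈ 0.21).

49.0 cm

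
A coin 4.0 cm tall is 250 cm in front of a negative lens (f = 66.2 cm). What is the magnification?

m = +0.209

For a negative lens, f = -66.2 cm.
1/d_i = 1/f − 1/d_o = 1/(-66.20) − 1/(250) = -0.01911, so d_i = -52.34 cm.
m = −d_i/d_o = −(-52.34)/(250) = +0.209.
The image is virtual, upright and reduced, on the same side as the object.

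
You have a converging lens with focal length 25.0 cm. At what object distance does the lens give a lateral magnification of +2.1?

m = −d_i/d_o ⇒ d_i = −m·d_o.
1/f = 1/d_o + 1/d_i = 1/d_o − 1/(m·d_o) = (1 − 1/m)/d_o, so d_o = f(1 − 1/m) = (25.00)(1 − 1/(+2.1)) = 13.1 cm.

13.1 cm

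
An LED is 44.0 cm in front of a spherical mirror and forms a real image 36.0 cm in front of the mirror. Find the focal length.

Real image ⇒ d_i = +36.0 cm.
1/f = 1/d_o + 1/d_i = 1/(44.0) + 1/(36.0) = 0.05051, so f = 19.8 cm.
Since f is positive, the spherical mirror is concave.

f = 19.8 cm (concave)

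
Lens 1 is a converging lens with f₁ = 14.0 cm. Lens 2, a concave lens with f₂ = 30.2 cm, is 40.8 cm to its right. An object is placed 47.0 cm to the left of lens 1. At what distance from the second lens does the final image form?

Lens 1: 1/d_i1 = 1/f₁ − 1/d_o1 = 1/(14.0) − 1/(47.0) = 0.05015, so d_i1 = 19.94 cm.
The intermediate image is 19.94 cm to the right of lens 1, which is 40.8 − (19.94) = 20.86 cm to the left of lens 2, so d_o2 = +20.86 cm.
Lens 2 is diverging, so f₂ = −30.2 cm.
Lens 2: 1/d_i2 = 1/f₂ − 1/d_o2 = 1/(-30.2) − 1/(20.86) = -0.08105, so d_i2 = -12.3 cm.
The final image is virtual, 12.3 cm to the left of lens 2 (overall magnification ≈ -0.25).

12.3 cm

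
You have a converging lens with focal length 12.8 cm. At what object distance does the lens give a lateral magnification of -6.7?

14.7 cm

m = −d_i/d_o ⇒ d_i = −m·d_o.
1/f = 1/d_o + 1/d_i = 1/d_o − 1/(m·d_o) = (1 − 1/m)/d_o, so d_o = f(1 − 1/m) = (12.80)(1 − 1/(-6.7)) = 14.7 cm.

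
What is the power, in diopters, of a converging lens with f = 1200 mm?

f = 120 cm = 1.20 m.
P = 1/f = 1/(1.20 m) = +0.833 D.

P = +0.833 D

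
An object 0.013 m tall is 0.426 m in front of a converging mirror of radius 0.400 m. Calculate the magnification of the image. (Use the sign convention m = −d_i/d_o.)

m = -0.885

f = R/2 = 0.400/2 = 0.2000 m.
1/d_i = 1/f − 1/d_o = 1/(0.2000) − 1/(0.426) = 2.653, so d_i = 0.3770 m.
m = −d_i/d_o = −(0.3770)/(0.426) = -0.885.
The image is real, inverted and reduced, in front of the mirror.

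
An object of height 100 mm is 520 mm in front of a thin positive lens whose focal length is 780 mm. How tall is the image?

1/d_i = 1/f − 1/d_o = 1/(780.0) − 1/(520) = -0.0006410, so d_i = -1560 mm.
m = −d_i/d_o = +3.000.
|h_i| = |m|·h_o = 3.000 × 100 = 300 mm. The image is virtual, upright and enlarged, on the same side as the object.

300 mm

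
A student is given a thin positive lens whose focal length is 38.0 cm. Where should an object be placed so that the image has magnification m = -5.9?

m = −d_i/d_o ⇒ d_i = −m·d_o.
1/f = 1/d_o + 1/d_i = 1/d_o − 1/(m·d_o) = (1 − 1/m)/d_o, so d_o = f(1 − 1/m) = (38.00)(1 − 1/(-5.9)) = 44.4 cm.

44.4 cm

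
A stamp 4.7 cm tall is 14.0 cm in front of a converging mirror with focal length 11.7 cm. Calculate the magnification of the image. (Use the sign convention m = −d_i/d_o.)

1/d_i = 1/f − 1/d_o = 1/(11.70) − 1/(14.0) = 0.01404, so d_i = 71.22 cm.
m = −d_i/d_o = −(71.22)/(14.0) = -5.09.
The image is real, inverted and enlarged, in front of the mirror.

m = -5.09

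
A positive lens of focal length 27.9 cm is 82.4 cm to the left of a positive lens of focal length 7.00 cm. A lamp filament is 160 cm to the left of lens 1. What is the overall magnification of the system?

Lens 1: 1/d_i1 = 1/(27.9) − 1/(160) = 0.02959, so d_i1 = 33.79 cm; m₁ = −d_i1/d_o1 = -0.2112.
d_o2 = 82.4 − (33.79) = 48.61 cm.
Lens 2: 1/d_i2 = 1/(7.00) − 1/(48.61) = 0.1223, so d_i2 = 8.178 cm; m₂ = −d_i2/d_o2 = -0.1682.
m = m₁·m₂ = (-0.2112)(-0.1682) = +0.0355.

m = +0.0355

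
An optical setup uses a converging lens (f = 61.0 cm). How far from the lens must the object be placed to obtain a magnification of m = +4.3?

m = −d_i/d_o ⇒ d_i = −m·d_o.
1/f = 1/d_o + 1/d_i = 1/d_o − 1/(m·d_o) = (1 − 1/m)/d_o, so d_o = f(1 − 1/m) = (61.00)(1 − 1/(+4.3)) = 46.8 cm.

46.8 cm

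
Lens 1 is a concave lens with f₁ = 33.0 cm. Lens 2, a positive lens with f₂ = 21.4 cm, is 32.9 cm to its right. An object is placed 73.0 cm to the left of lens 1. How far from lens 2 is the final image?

34.8 cm

Lens 1 is diverging, so f₁ = −33.0 cm.
Lens 1: 1/d_i1 = 1/f₁ − 1/d_o1 = 1/(-33.0) − 1/(73.0) = -0.04400, so d_i1 = -22.73 cm.
The intermediate image is 22.73 cm to the left of lens 1 (virtual), which is 32.9 − (-22.73) = 55.63 cm to the left of lens 2, so d_o2 = +55.63 cm.
Lens 2: 1/d_i2 = 1/f₂ − 1/d_o2 = 1/(21.4) − 1/(55.63) = 0.02875, so d_i2 = 34.8 cm.
The final image is real, 34.8 cm to the right of lens 2 (overall magnification ≈ -0.19).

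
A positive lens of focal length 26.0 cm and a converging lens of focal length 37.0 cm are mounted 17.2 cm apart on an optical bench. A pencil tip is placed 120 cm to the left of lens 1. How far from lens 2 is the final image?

11.2 cm

Lens 1: 1/d_i1 = 1/f₁ − 1/d_o1 = 1/(26.0) − 1/(120) = 0.03013, so d_i1 = 33.19 cm.
The intermediate image is 33.19 cm to the right of lens 1, which lies 15.99 cm to the right of lens 2 — a virtual object — so d_o2 = −15.99 cm.
Lens 2: 1/d_i2 = 1/f₂ − 1/d_o2 = 1/(37.0) − 1/(-15.99) = 0.08957, so d_i2 = 11.2 cm.
The final image is real, 11.2 cm to the right of lens 2 (overall magnification ≈ -0.19).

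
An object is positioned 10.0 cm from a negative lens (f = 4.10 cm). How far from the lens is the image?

2.91 cm

For a negative lens, f = -4.10 cm.
Thin-lens equation: 1/q = 1/f − 1/p = 1/(-4.100) − 1/(10.0) = -0.2439 − 0.1000 = -0.3439, so q = -2.91 cm.
The image is virtual, upright and reduced, on the same side as the object.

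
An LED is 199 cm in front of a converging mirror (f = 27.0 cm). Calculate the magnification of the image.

m = -0.157

1/d_i = 1/f − 1/d_o = 1/(27.00) − 1/(199) = 0.03201, so d_i = 31.24 cm.
m = −d_i/d_o = −(31.24)/(199) = -0.157.
The image is real, inverted and reduced, in front of the mirror.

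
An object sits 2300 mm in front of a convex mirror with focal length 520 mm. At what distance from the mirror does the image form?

For a convex mirror, f = -520 mm.
Mirror equation: 1/v = 1/f − 1/u = 1/(-520.0) − 1/(2300) = -0.001923 − 0.0004348 = -0.002358, so v = -424 mm.
The image is virtual, upright and reduced, behind the mirror.

424 mm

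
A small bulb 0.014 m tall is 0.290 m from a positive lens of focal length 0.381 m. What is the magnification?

m = +4.19

1/d_i = 1/f − 1/d_o = 1/(0.3810) − 1/(0.290) = -0.8236, so d_i = -1.214 m.
m = −d_i/d_o = −(-1.214)/(0.290) = +4.19.
The image is virtual, upright and enlarged, on the same side as the object.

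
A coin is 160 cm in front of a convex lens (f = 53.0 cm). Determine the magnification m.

m = -0.495

1/d_i = 1/f − 1/d_o = 1/(53.00) − 1/(160) = 0.01262, so d_i = 79.25 cm.
m = −d_i/d_o = −(79.25)/(160) = -0.495.
The image is real, inverted and reduced, on the far side of the lens.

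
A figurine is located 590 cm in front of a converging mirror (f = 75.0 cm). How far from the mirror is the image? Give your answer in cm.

85.9 cm

Mirror equation: 1/d_i = 1/f − 1/d_o = 1/(75.00) − 1/(590) = 0.01333 − 0.001695 = 0.01164, so d_i = 85.9 cm.
The image is real, inverted and reduced, in front of the mirror.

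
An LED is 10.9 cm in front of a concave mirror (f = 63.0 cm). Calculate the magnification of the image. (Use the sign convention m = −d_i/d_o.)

1/d_i = 1/f − 1/d_o = 1/(63.00) − 1/(10.9) = -0.07587, so d_i = -13.18 cm.
m = −d_i/d_o = −(-13.18)/(10.9) = +1.21.
The image is virtual, upright and enlarged, behind the mirror.

m = +1.21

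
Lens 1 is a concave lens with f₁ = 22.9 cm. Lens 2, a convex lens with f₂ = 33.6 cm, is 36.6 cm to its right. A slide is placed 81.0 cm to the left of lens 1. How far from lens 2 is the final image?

Lens 1 is diverging, so f₁ = −22.9 cm.
Lens 1: 1/d_i1 = 1/f₁ − 1/d_o1 = 1/(-22.9) − 1/(81.0) = -0.05601, so d_i1 = -17.85 cm.
The intermediate image is 17.85 cm to the left of lens 1 (virtual), which is 36.6 − (-17.85) = 54.45 cm to the left of lens 2, so d_o2 = +54.45 cm.
Lens 2: 1/d_i2 = 1/f₂ − 1/d_o2 = 1/(33.6) − 1/(54.45) = 0.01140, so d_i2 = 87.7 cm.
The final image is real, 87.7 cm to the right of lens 2 (overall magnification ≈ -0.36).

87.7 cm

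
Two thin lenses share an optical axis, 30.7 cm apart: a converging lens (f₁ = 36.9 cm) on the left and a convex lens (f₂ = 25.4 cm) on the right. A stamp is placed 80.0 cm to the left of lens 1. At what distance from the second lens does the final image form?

15.2 cm

Lens 1: 1/d_i1 = 1/f₁ − 1/d_o1 = 1/(36.9) − 1/(80.0) = 0.01460, so d_i1 = 68.49 cm.
The intermediate image is 68.49 cm to the right of lens 1, which lies 37.79 cm to the right of lens 2 — a virtual object — so d_o2 = −37.79 cm.
Lens 2: 1/d_i2 = 1/f₂ − 1/d_o2 = 1/(25.4) − 1/(-37.79) = 0.06583, so d_i2 = 15.2 cm.
The final image is real, 15.2 cm to the right of lens 2 (overall magnification ≈ -0.34).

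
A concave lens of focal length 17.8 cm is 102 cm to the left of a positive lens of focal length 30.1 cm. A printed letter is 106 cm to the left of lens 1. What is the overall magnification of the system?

m = -0.0497

f₁ = −17.8 cm (diverging).
Lens 1: 1/d_i1 = 1/(-17.8) − 1/(106) = -0.06561, so d_i1 = -15.24 cm; m₁ = −d_i1/d_o1 = +0.1438.
d_o2 = 102 − (-15.24) = 117.2 cm.
Lens 2: 1/d_i2 = 1/(30.1) − 1/(117.2) = 0.02469, so d_i2 = 40.50 cm; m₂ = −d_i2/d_o2 = -0.3456.
m = m₁·m₂ = (+0.1438)(-0.3456) = -0.0497.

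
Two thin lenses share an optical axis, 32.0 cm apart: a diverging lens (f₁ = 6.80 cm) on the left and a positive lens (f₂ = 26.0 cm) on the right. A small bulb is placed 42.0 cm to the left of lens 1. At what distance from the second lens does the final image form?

Lens 1 is diverging, so f₁ = −6.80 cm.
Lens 1: 1/d_i1 = 1/f₁ − 1/d_o1 = 1/(-6.80) − 1/(42.0) = -0.1709, so d_i1 = -5.852 cm.
The intermediate image is 5.852 cm to the left of lens 1 (virtual), which is 32.0 − (-5.852) = 37.85 cm to the left of lens 2, so d_o2 = +37.85 cm.
Lens 2: 1/d_i2 = 1/f₂ − 1/d_o2 = 1/(26.0) − 1/(37.85) = 0.01204, so d_i2 = 83.0 cm.
The final image is real, 83.0 cm to the right of lens 2 (overall magnification ≈ -0.31).

83.0 cm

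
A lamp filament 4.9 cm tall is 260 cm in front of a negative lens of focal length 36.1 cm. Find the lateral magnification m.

For a negative lens, f = -36.1 cm.
1/d_i = 1/f − 1/d_o = 1/(-36.10) − 1/(260) = -0.03155, so d_i = -31.70 cm.
m = −d_i/d_o = −(-31.70)/(260) = +0.122.
The image is virtual, upright and reduced, on the same side as the object.

m = +0.122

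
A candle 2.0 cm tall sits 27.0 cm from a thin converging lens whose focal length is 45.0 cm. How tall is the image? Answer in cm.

1/d_i = 1/f − 1/d_o = 1/(45.00) − 1/(27.0) = -0.01481, so d_i = -67.50 cm.
m = −d_i/d_o = +2.500.
|h_i| = |m|·h_o = 2.500 × 2.0 = 5.00 cm. The image is virtual, upright and enlarged, on the same side as the object.

5.00 cm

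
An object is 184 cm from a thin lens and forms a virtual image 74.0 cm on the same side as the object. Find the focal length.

f = -124 cm (diverging)

Virtual image ⇒ d_i = −74.0 cm.
1/f = 1/d_o + 1/d_i = 1/(184) + 1/(-74.0) = -0.008079, so f = -124 cm.
Since f is negative, the thin lens is diverging.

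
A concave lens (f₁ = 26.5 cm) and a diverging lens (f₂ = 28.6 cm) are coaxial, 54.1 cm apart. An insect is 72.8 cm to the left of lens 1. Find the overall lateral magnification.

f₁ = −26.5 cm (diverging).
Lens 1: 1/d_i1 = 1/(-26.5) − 1/(72.8) = -0.05147, so d_i1 = -19.43 cm; m₁ = −d_i1/d_o1 = +0.2669.
d_o2 = 54.1 − (-19.43) = 73.53 cm.
f₂ = −28.6 cm (diverging).
Lens 2: 1/d_i2 = 1/(-28.6) − 1/(73.53) = -0.04856, so d_i2 = -20.59 cm; m₂ = −d_i2/d_o2 = +0.2800.
m = m₁·m₂ = (+0.2669)(+0.2800) = +0.0747.

m = +0.0747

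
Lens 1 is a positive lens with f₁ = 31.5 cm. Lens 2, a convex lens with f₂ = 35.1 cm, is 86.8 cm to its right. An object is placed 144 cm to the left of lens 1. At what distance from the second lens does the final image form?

143 cm

Lens 1: 1/d_i1 = 1/f₁ − 1/d_o1 = 1/(31.5) − 1/(144) = 0.02480, so d_i1 = 40.32 cm.
The intermediate image is 40.32 cm to the right of lens 1, which is 86.8 − (40.32) = 46.48 cm to the left of lens 2, so d_o2 = +46.48 cm.
Lens 2: 1/d_i2 = 1/f₂ − 1/d_o2 = 1/(35.1) − 1/(46.48) = 0.006975, so d_i2 = 143 cm.
The final image is real, 143 cm to the right of lens 2 (overall magnification ≈ 0.86).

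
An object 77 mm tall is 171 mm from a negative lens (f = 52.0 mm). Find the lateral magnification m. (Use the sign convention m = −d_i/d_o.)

For a negative lens, f = -52.0 mm.
1/d_i = 1/f − 1/d_o = 1/(-52.00) − 1/(171) = -0.02508, so d_i = -39.87 mm.
m = −d_i/d_o = −(-39.87)/(171) = +0.233.
The image is virtual, upright and reduced, on the same side as the object.

m = +0.233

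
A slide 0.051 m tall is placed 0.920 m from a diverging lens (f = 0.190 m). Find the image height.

0.00873 m

For a diverging lens, f = -0.190 m.
1/d_i = 1/f − 1/d_o = 1/(-0.1900) − 1/(0.920) = -6.350, so d_i = -0.1575 m.
m = −d_i/d_o = +0.1712.
|h_i| = |m|·h_o = 0.1712 × 0.051 = 0.00873 m. The image is virtual, upright and reduced, on the same side as the object.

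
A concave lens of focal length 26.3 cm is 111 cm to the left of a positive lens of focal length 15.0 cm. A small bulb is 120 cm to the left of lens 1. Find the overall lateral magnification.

m = -0.0229

f₁ = −26.3 cm (diverging).
Lens 1: 1/d_i1 = 1/(-26.3) − 1/(120) = -0.04636, so d_i1 = -21.57 cm; m₁ = −d_i1/d_o1 = +0.1797.
d_o2 = 111 − (-21.57) = 132.6 cm.
Lens 2: 1/d_i2 = 1/(15.0) − 1/(132.6) = 0.05913, so d_i2 = 16.91 cm; m₂ = −d_i2/d_o2 = -0.1276.
m = m₁·m₂ = (+0.1797)(-0.1276) = -0.0229.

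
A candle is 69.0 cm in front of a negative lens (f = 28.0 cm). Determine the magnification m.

For a negative lens, f = -28.0 cm.
1/d_i = 1/f − 1/d_o = 1/(-28.00) − 1/(69.0) = -0.05021, so d_i = -19.92 cm.
m = −d_i/d_o = −(-19.92)/(69.0) = +0.289.
The image is virtual, upright and reduced, on the same side as the object.

m = +0.289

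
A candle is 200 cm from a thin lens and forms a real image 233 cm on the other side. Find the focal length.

f = 108 cm (converging)

Real image ⇒ d_i = +233 cm.
1/f = 1/d_o + 1/d_i = 1/(200) + 1/(233) = 0.009292, so f = 108 cm.
Since f is positive, the thin lens is converging.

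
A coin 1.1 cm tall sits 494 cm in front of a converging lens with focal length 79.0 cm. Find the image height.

0.209 cm

1/d_i = 1/f − 1/d_o = 1/(79.00) − 1/(494) = 0.01063, so d_i = 94.04 cm.
m = −d_i/d_o = -0.1904.
|h_i| = |m|·h_o = 0.1904 × 1.1 = 0.209 cm. The image is real, inverted and reduced, on the far side of the lens.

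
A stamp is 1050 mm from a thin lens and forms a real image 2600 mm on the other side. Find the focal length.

f = 748 mm (converging)

Real image ⇒ d_i = +2600 mm.
1/f = 1/d_o + 1/d_i = 1/(1050) + 1/(2600) = 0.001337, so f = 748 mm.
Since f is positive, the thin lens is converging.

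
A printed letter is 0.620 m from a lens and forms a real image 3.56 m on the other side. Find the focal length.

Real image ⇒ d_i = +3.56 m.
1/f = 1/d_o + 1/d_i = 1/(0.620) + 1/(3.56) = 1.894, so f = 0.528 m.
Since f is positive, the lens is converging.

f = 0.528 m (converging)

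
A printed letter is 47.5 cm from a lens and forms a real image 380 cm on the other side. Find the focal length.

f = 42.2 cm (converging)

Real image ⇒ d_i = +380 cm.
1/f = 1/d_o + 1/d_i = 1/(47.5) + 1/(380) = 0.02368, so f = 42.2 cm.
Since f is positive, the lens is converging.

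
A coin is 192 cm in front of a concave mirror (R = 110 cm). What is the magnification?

m = -0.401

f = R/2 = 110/2 = 55.00 cm.
1/d_i = 1/f − 1/d_o = 1/(55.00) − 1/(192) = 0.01297, so d_i = 77.08 cm.
m = −d_i/d_o = −(77.08)/(192) = -0.401.
The image is real, inverted and reduced, in front of the mirror.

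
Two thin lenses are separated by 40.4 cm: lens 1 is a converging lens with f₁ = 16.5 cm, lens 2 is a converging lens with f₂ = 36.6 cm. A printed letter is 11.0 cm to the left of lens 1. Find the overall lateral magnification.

Lens 1: 1/d_i1 = 1/(16.5) − 1/(11.0) = -0.03030, so d_i1 = -33.00 cm; m₁ = −d_i1/d_o1 = +3.000.
d_o2 = 40.4 − (-33.00) = 73.40 cm.
Lens 2: 1/d_i2 = 1/(36.6) − 1/(73.40) = 0.01370, so d_i2 = 73.00 cm; m₂ = −d_i2/d_o2 = -0.9946.
m = m₁·m₂ = (+3.000)(-0.9946) = -2.98.

m = -2.98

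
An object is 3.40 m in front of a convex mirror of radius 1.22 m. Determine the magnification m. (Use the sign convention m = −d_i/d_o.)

f = R/2 = 1.22/2 = 0.6100 m; for a convex mirror, f = -0.6100 m.
1/d_i = 1/f − 1/d_o = 1/(-0.6100) − 1/(3.40) = -1.933, so d_i = -0.5172 m.
m = −d_i/d_o = −(-0.5172)/(3.40) = +0.152.
The image is virtual, upright and reduced, behind the mirror.

m = +0.152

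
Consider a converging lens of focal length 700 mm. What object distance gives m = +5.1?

563 mm

m = −d_i/d_o ⇒ d_i = −m·d_o.
1/f = 1/d_o + 1/d_i = 1/d_o − 1/(m·d_o) = (1 − 1/m)/d_o, so d_o = f(1 − 1/m) = (700.0)(1 − 1/(+5.1)) = 563 mm.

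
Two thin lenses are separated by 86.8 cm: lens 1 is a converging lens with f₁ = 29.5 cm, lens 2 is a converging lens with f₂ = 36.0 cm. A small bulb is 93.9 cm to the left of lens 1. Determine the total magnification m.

Lens 1: 1/d_i1 = 1/(29.5) − 1/(93.9) = 0.02325, so d_i1 = 43.01 cm; m₁ = −d_i1/d_o1 = -0.4580.
d_o2 = 86.8 − (43.01) = 43.79 cm.
Lens 2: 1/d_i2 = 1/(36.0) − 1/(43.79) = 0.004942, so d_i2 = 202.4 cm; m₂ = −d_i2/d_o2 = -4.621.
m = m₁·m₂ = (-0.4580)(-4.621) = +2.12.

m = +2.12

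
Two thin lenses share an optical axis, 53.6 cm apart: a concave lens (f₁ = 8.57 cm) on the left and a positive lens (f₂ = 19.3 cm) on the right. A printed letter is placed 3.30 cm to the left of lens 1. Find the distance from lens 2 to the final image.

29.5 cm

Lens 1 is diverging, so f₁ = −8.57 cm.
Lens 1: 1/d_i1 = 1/f₁ − 1/d_o1 = 1/(-8.57) − 1/(3.30) = -0.4197, so d_i1 = -2.383 cm.
The intermediate image is 2.383 cm to the left of lens 1 (virtual), which is 53.6 − (-2.383) = 55.98 cm to the left of lens 2, so d_o2 = +55.98 cm.
Lens 2: 1/d_i2 = 1/f₂ − 1/d_o2 = 1/(19.3) − 1/(55.98) = 0.03395, so d_i2 = 29.5 cm.
The final image is real, 29.5 cm to the right of lens 2 (overall magnification ≈ -0.38).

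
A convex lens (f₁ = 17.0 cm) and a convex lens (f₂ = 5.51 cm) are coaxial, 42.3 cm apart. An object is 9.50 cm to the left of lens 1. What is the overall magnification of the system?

Lens 1: 1/d_i1 = 1/(17.0) − 1/(9.50) = -0.04644, so d_i1 = -21.53 cm; m₁ = −d_i1/d_o1 = +2.266.
d_o2 = 42.3 − (-21.53) = 63.83 cm.
Lens 2: 1/d_i2 = 1/(5.51) − 1/(63.83) = 0.1658, so d_i2 = 6.031 cm; m₂ = −d_i2/d_o2 = -0.09448.
m = m₁·m₂ = (+2.266)(-0.09448) = -0.214.

m = -0.214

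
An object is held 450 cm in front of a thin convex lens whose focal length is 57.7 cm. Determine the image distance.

Lens equation: 1/v = 1/f − 1/u = 1/(57.70) − 1/(450) = 0.01733 − 0.002222 = 0.01511, so v = 66.2 cm.
The image is real, inverted and reduced, on the far side of the lens.

66.2 cm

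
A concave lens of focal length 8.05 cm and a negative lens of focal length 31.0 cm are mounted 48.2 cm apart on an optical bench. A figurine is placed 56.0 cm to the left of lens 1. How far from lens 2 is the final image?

Lens 1 is diverging, so f₁ = −8.05 cm.
Lens 1: 1/d_i1 = 1/f₁ − 1/d_o1 = 1/(-8.05) − 1/(56.0) = -0.1421, so d_i1 = -7.038 cm.
The intermediate image is 7.038 cm to the left of lens 1 (virtual), which is 48.2 − (-7.038) = 55.24 cm to the left of lens 2, so d_o2 = +55.24 cm.
Lens 2 is diverging, so f₂ = −31.0 cm.
Lens 2: 1/d_i2 = 1/f₂ − 1/d_o2 = 1/(-31.0) − 1/(55.24) = -0.05036, so d_i2 = -19.9 cm.
The final image is virtual, 19.9 cm to the left of lens 2 (overall magnification ≈ 0.045).

19.9 cm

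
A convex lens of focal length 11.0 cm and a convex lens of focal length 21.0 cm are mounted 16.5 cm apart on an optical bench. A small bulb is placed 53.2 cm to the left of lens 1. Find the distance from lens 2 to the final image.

3.01 cm

Lens 1: 1/d_i1 = 1/f₁ − 1/d_o1 = 1/(11.0) − 1/(53.2) = 0.07211, so d_i1 = 13.87 cm.
The intermediate image is 13.87 cm to the right of lens 1, which is 16.5 − (13.87) = 2.630 cm to the left of lens 2, so d_o2 = +2.630 cm.
Lens 2: 1/d_i2 = 1/f₂ − 1/d_o2 = 1/(21.0) − 1/(2.630) = -0.3326, so d_i2 = -3.01 cm.
The final image is virtual, 3.01 cm to the left of lens 2 (overall magnification ≈ -0.30).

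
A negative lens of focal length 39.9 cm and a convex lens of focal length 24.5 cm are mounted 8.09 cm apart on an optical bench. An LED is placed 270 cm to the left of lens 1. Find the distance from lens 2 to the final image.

Lens 1 is diverging, so f₁ = −39.9 cm.
Lens 1: 1/d_i1 = 1/f₁ − 1/d_o1 = 1/(-39.9) − 1/(270) = -0.02877, so d_i1 = -34.76 cm.
The intermediate image is 34.76 cm to the left of lens 1 (virtual), which is 8.09 − (-34.76) = 42.85 cm to the left of lens 2, so d_o2 = +42.85 cm.
Lens 2: 1/d_i2 = 1/f₂ − 1/d_o2 = 1/(24.5) − 1/(42.85) = 0.01748, so d_i2 = 57.2 cm.
The final image is real, 57.2 cm to the right of lens 2 (overall magnification ≈ -0.17).

57.2 cm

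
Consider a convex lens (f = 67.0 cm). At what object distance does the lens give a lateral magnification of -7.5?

75.9 cm

m = −d_i/d_o ⇒ d_i = −m·d_o.
1/f = 1/d_o + 1/d_i = 1/d_o − 1/(m·d_o) = (1 − 1/m)/d_o, so d_o = f(1 − 1/m) = (67.00)(1 − 1/(-7.5)) = 75.9 cm.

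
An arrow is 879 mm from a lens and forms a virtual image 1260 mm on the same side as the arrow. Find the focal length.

Virtual image ⇒ d_i = −1260 mm.
1/f = 1/d_o + 1/d_i = 1/(879) + 1/(-1260) = 0.0003440, so f = 2910 mm.
Since f is positive, the lens is converging.

f = 2910 mm (converging)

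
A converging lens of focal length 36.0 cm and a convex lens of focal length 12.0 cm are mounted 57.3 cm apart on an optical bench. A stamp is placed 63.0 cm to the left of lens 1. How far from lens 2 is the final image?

Lens 1: 1/d_i1 = 1/f₁ − 1/d_o1 = 1/(36.0) − 1/(63.0) = 0.01190, so d_i1 = 84.00 cm.
The intermediate image is 84.00 cm to the right of lens 1, which lies 26.70 cm to the right of lens 2 — a virtual object — so d_o2 = −26.70 cm.
Lens 2: 1/d_i2 = 1/f₂ − 1/d_o2 = 1/(12.0) − 1/(-26.70) = 0.1208, so d_i2 = 8.28 cm.
The final image is real, 8.28 cm to the right of lens 2 (overall magnification ≈ -0.41).

8.28 cm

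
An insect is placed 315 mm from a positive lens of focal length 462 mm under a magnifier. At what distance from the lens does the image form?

Lens equation: 1/d_i = 1/f − 1/d_o = 1/(462.0) − 1/(315) = 0.002165 − 0.003175 = -0.001010, so d_i = -990 mm.
The image is virtual, upright and enlarged, on the same side as the object.

990 mm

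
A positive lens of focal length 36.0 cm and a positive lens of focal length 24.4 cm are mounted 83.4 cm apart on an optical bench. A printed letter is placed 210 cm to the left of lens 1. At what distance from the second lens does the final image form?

Lens 1: 1/d_i1 = 1/f₁ − 1/d_o1 = 1/(36.0) − 1/(210) = 0.02302, so d_i1 = 43.45 cm.
The intermediate image is 43.45 cm to the right of lens 1, which is 83.4 − (43.45) = 39.95 cm to the left of lens 2, so d_o2 = +39.95 cm.
Lens 2: 1/d_i2 = 1/f₂ − 1/d_o2 = 1/(24.4) − 1/(39.95) = 0.01595, so d_i2 = 62.7 cm.
The final image is real, 62.7 cm to the right of lens 2 (overall magnification ≈ 0.32).

62.7 cm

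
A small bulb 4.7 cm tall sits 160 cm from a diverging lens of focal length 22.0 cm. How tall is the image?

0.568 cm

For a diverging lens, f = -22.0 cm.
1/d_i = 1/f − 1/d_o = 1/(-22.00) − 1/(160) = -0.05170, so d_i = -19.34 cm.
m = −d_i/d_o = +0.1209.
|h_i| = |m|·h_o = 0.1209 × 4.7 = 0.568 cm. The image is virtual, upright and reduced, on the same side as the object.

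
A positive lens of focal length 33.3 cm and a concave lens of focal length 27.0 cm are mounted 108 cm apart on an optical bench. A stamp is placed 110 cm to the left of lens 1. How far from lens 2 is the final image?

Lens 1: 1/d_i1 = 1/f₁ − 1/d_o1 = 1/(33.3) − 1/(110) = 0.02094, so d_i1 = 47.76 cm.
The intermediate image is 47.76 cm to the right of lens 1, which is 108 − (47.76) = 60.24 cm to the left of lens 2, so d_o2 = +60.24 cm.
Lens 2 is diverging, so f₂ = −27.0 cm.
Lens 2: 1/d_i2 = 1/f₂ − 1/d_o2 = 1/(-27.0) − 1/(60.24) = -0.05364, so d_i2 = -18.6 cm.
The final image is virtual, 18.6 cm to the left of lens 2 (overall magnification ≈ -0.13).

18.6 cm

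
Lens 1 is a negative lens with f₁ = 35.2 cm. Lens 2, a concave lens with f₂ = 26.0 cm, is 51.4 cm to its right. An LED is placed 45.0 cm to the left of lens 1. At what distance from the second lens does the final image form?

19.0 cm

Lens 1 is diverging, so f₁ = −35.2 cm.
Lens 1: 1/d_i1 = 1/f₁ − 1/d_o1 = 1/(-35.2) − 1/(45.0) = -0.05063, so d_i1 = -19.75 cm.
The intermediate image is 19.75 cm to the left of lens 1 (virtual), which is 51.4 − (-19.75) = 71.15 cm to the left of lens 2, so d_o2 = +71.15 cm.
Lens 2 is diverging, so f₂ = −26.0 cm.
Lens 2: 1/d_i2 = 1/f₂ − 1/d_o2 = 1/(-26.0) − 1/(71.15) = -0.05252, so d_i2 = -19.0 cm.
The final image is virtual, 19.0 cm to the left of lens 2 (overall magnification ≈ 0.12).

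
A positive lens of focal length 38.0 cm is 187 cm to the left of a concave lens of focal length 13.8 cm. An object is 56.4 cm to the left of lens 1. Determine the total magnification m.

Lens 1: 1/d_i1 = 1/(38.0) − 1/(56.4) = 0.008585, so d_i1 = 116.5 cm; m₁ = −d_i1/d_o1 = -2.066.
d_o2 = 187 − (116.5) = 70.50 cm.
f₂ = −13.8 cm (diverging).
Lens 2: 1/d_i2 = 1/(-13.8) − 1/(70.50) = -0.08665, so d_i2 = -11.54 cm; m₂ = −d_i2/d_o2 = +0.1637.
m = m₁·m₂ = (-2.066)(+0.1637) = -0.338.

m = -0.338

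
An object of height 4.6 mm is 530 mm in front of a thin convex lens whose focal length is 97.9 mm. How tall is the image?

1/d_i = 1/f − 1/d_o = 1/(97.90) − 1/(530) = 0.008328, so d_i = 120.1 mm.
m = −d_i/d_o = -0.2266.
|h_i| = |m|·h_o = 0.2266 × 4.6 = 1.04 mm. The image is real, inverted and reduced, on the far side of the lens.

1.04 mm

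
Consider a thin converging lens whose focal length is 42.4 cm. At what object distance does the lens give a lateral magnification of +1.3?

9.78 cm

m = −d_i/d_o ⇒ d_i = −m·d_o.
1/f = 1/d_o + 1/d_i = 1/d_o − 1/(m·d_o) = (1 − 1/m)/d_o, so d_o = f(1 − 1/m) = (42.40)(1 − 1/(+1.3)) = 9.78 cm.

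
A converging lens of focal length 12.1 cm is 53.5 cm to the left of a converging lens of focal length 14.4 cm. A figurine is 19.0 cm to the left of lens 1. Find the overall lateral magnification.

m = +4.37

Lens 1: 1/d_i1 = 1/(12.1) − 1/(19.0) = 0.03001, so d_i1 = 33.32 cm; m₁ = −d_i1/d_o1 = -1.754.
d_o2 = 53.5 − (33.32) = 20.18 cm.
Lens 2: 1/d_i2 = 1/(14.4) − 1/(20.18) = 0.01989, so d_i2 = 50.28 cm; m₂ = −d_i2/d_o2 = -2.491.
m = m₁·m₂ = (-1.754)(-2.491) = +4.37.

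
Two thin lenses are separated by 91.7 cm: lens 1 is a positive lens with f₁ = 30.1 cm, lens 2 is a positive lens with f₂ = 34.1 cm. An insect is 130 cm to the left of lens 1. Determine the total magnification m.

Lens 1: 1/d_i1 = 1/(30.1) − 1/(130) = 0.02553, so d_i1 = 39.17 cm; m₁ = −d_i1/d_o1 = -0.3013.
d_o2 = 91.7 − (39.17) = 52.53 cm.
Lens 2: 1/d_i2 = 1/(34.1) − 1/(52.53) = 0.01029, so d_i2 = 97.19 cm; m₂ = −d_i2/d_o2 = -1.850.
m = m₁·m₂ = (-0.3013)(-1.850) = +0.557.

m = +0.557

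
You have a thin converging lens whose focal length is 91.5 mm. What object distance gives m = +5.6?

75.2 mm

m = −d_i/d_o ⇒ d_i = −m·d_o.
1/f = 1/d_o + 1/d_i = 1/d_o − 1/(m·d_o) = (1 − 1/m)/d_o, so d_o = f(1 − 1/m) = (91.50)(1 − 1/(+5.6)) = 75.2 mm.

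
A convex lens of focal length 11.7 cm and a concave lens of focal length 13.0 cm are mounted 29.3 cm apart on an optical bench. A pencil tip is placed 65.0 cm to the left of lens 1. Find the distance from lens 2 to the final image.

Lens 1: 1/d_i1 = 1/f₁ − 1/d_o1 = 1/(11.7) − 1/(65.0) = 0.07009, so d_i1 = 14.27 cm.
The intermediate image is 14.27 cm to the right of lens 1, which is 29.3 − (14.27) = 15.03 cm to the left of lens 2, so d_o2 = +15.03 cm.
Lens 2 is diverging, so f₂ = −13.0 cm.
Lens 2: 1/d_i2 = 1/f₂ − 1/d_o2 = 1/(-13.0) − 1/(15.03) = -0.1435, so d_i2 = -6.97 cm.
The final image is virtual, 6.97 cm to the left of lens 2 (overall magnification ≈ -0.10).

6.97 cm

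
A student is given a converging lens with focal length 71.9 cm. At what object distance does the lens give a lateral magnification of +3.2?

49.4 cm

m = −d_i/d_o ⇒ d_i = −m·d_o.
1/f = 1/d_o + 1/d_i = 1/d_o − 1/(m·d_o) = (1 − 1/m)/d_o, so d_o = f(1 − 1/m) = (71.90)(1 − 1/(+3.2)) = 49.4 cm.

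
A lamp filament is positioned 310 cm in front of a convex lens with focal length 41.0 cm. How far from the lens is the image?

47.2 cm

Lens equation: 1/q = 1/f − 1/p = 1/(41.00) − 1/(310) = 0.02439 − 0.003226 = 0.02116, so q = 47.2 cm.
The image is real, inverted and reduced, on the far side of the lens.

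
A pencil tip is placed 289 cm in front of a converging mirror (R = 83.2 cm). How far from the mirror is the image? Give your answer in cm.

f = R/2 = 83.2/2 = 41.60 cm.
Mirror equation: 1/v = 1/f − 1/u = 1/(41.60) − 1/(289) = 0.02404 − 0.003460 = 0.02058, so v = 48.6 cm.
The image is real, inverted and reduced, in front of the mirror.

48.6 cm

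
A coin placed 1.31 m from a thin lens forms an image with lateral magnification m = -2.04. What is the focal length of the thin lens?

f = 0.879 m (converging)

m = −d_i/d_o ⇒ d_i = −m·d_o = −(-2.04)·(1.31) = 2.672 m.
1/f = 1/d_o + 1/d_i = 1/(1.31) + 1/(2.672) = 1.138, so f = 0.879 m.
Since f is positive, the thin lens is converging.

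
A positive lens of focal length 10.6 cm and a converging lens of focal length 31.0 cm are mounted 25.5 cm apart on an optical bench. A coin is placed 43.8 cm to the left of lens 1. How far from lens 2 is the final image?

Lens 1: 1/d_i1 = 1/f₁ − 1/d_o1 = 1/(10.6) − 1/(43.8) = 0.07151, so d_i1 = 13.98 cm.
The intermediate image is 13.98 cm to the right of lens 1, which is 25.5 − (13.98) = 11.52 cm to the left of lens 2, so d_o2 = +11.52 cm.
Lens 2: 1/d_i2 = 1/f₂ − 1/d_o2 = 1/(31.0) − 1/(11.52) = -0.05455, so d_i2 = -18.3 cm.
The final image is virtual, 18.3 cm to the left of lens 2 (overall magnification ≈ -0.51).

18.3 cm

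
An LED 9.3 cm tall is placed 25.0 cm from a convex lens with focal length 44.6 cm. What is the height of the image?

1/d_i = 1/f − 1/d_o = 1/(44.60) − 1/(25.0) = -0.01758, so d_i = -56.89 cm.
m = −d_i/d_o = +2.276.
|h_i| = |m|·h_o = 2.276 × 9.3 = 21.2 cm. The image is virtual, upright and enlarged, on the same side as the object.

21.2 cm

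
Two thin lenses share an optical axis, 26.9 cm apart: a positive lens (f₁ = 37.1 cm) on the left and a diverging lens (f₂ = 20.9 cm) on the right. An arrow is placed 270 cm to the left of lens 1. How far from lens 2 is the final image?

Lens 1: 1/d_i1 = 1/f₁ − 1/d_o1 = 1/(37.1) − 1/(270) = 0.02325, so d_i1 = 43.01 cm.
The intermediate image is 43.01 cm to the right of lens 1, which lies 16.11 cm to the right of lens 2 — a virtual object — so d_o2 = −16.11 cm.
Lens 2 is diverging, so f₂ = −20.9 cm.
Lens 2: 1/d_i2 = 1/f₂ − 1/d_o2 = 1/(-20.9) − 1/(-16.11) = 0.01423, so d_i2 = 70.3 cm.
The final image is real, 70.3 cm to the right of lens 2 (overall magnification ≈ -0.70).

70.3 cm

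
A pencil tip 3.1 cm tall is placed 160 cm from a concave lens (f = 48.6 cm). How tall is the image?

For a concave lens, f = -48.6 cm.
1/d_i = 1/f − 1/d_o = 1/(-48.60) − 1/(160) = -0.02683, so d_i = -37.28 cm.
m = −d_i/d_o = +0.2330.
|h_i| = |m|·h_o = 0.2330 × 3.1 = 0.722 cm. The image is virtual, upright and reduced, on the same side as the object.

0.722 cm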